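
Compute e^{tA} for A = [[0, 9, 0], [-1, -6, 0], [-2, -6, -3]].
A has Jordan form J = [[-3, 1, 0], [0, -3, 0], [0, 0, -3]] with A = PJP^{-1}, so e^{tA} = P e^{tJ} P^{-1}.

For a Jordan block J_k(λ), e^{tJ_k(λ)} = e^{λt} · (I + tN + t^2 N^2/2! + ... + t^{k-1} N^{k-1}/(k-1)!) where N is the nilpotent superdiagonal part.

Assembling the blocks and conjugating back gives the entries of e^{tA} as shown above.

e^{tA} = [[(3*t + 1)*e^{-3*t}, 9*t*e^{-3*t}, 0], [-t*e^{-3*t}, (1 - 3*t)*e^{-3*t}, 0], [-2*t*e^{-3*t}, -6*t*e^{-3*t}, e^{-3*t}]]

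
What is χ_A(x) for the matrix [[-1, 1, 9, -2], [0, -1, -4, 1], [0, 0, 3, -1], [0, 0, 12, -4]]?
xI - A = [[x + 1, -1, -9, 2], [0, x + 1, 4, -1], [0, 0, x - 3, 1], [0, 0, -12, x + 4]].

Expanding det(xI - A) along the first row:
det(xI - A) = + (x + 1)·det([[x + 1, 4, -1], [0, x - 3, 1], [0, -12, x + 4]]) - (-1)·det([[0, 4, -1], [0, x - 3, 1], [0, -12, x + 4]]) + (-9)·det([[0, x + 1, -1], [0, 0, 1], [0, 0, x + 4]]) - (2)·det([[0, x + 1, 4], [0, 0, x - 3], [0, 0, -12]]).

Evaluating gives χ_A(x) = x^4 + 3x^3 + 3x^2 + x = x(x + 1)^3.

χ_A(x) = x(x + 1)^3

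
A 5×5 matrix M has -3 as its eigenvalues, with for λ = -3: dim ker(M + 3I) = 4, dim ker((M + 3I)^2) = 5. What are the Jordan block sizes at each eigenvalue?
λ = -3: successive nullity increments [4, 1] count blocks of size ≥ k; block sizes are [2, 1, 1, 1].

Jordan blocks: (-3, 2), (-3, 1), (-3, 1), (-3, 1)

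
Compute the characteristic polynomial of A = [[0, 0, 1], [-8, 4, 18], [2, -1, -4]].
χ_A(x) = x^3

xI - A = [[x, 0, -1], [8, x - 4, -18], [-2, 1, x + 4]].

Expanding det(xI - A) along the first row:
det(xI - A) = + (x)·det([[x - 4, -18], [1, x + 4]]) - (0)·det([[8, -18], [-2, x + 4]]) + (-1)·det([[8, x - 4], [-2, 1]]).

Evaluating gives χ_A(x) = x^3.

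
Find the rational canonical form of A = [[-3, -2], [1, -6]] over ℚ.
R = [[0, -20], [1, -9]]

The invariant factors of A (the non-unit diagonal entries of the Smith normal form of xI - A over ℚ[x]) are (x + 4)(x + 5), each dividing the next. The characteristic polynomial is their product, (x + 4)(x + 5).

The rational canonical form is the block-diagonal matrix of companion matrices C(f_i):
R = [[0, -20], [1, -9]].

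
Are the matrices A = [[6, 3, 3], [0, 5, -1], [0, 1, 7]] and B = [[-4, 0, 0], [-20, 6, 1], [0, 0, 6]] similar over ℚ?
No.

trace(A) = 18 but trace(B) = 8. The trace is a similarity invariant, so A and B are not similar.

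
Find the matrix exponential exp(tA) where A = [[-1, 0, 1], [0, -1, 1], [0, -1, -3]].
e^{tA} = [[e^{-t}, (t - e^{t} + 1)*e^{-2*t}, t*e^{-2*t}], [0, (t + 1)*e^{-2*t}, t*e^{-2*t}], [0, -t*e^{-2*t}, (1 - t)*e^{-2*t}]]

A has Jordan form J = [[-2, 1, 0], [0, -2, 0], [0, 0, -1]] with A = PJP^{-1}, so e^{tA} = P e^{tJ} P^{-1}.

For a Jordan block J_k(λ), e^{tJ_k(λ)} = e^{λt} · (I + tN + t^2 N^2/2! + ... + t^{k-1} N^{k-1}/(k-1)!) where N is the nilpotent superdiagonal part.

Assembling the blocks and conjugating back gives the entries of e^{tA} as shown above.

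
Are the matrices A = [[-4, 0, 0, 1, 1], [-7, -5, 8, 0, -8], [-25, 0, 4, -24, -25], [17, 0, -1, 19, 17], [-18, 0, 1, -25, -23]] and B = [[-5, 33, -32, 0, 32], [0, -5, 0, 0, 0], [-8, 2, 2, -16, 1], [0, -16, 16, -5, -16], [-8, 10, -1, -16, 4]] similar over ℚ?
No.

Both have characteristic polynomial (x - 3)^2(x + 5)^3, but the minimal polynomial of A is (x - 3)^2(x + 5)^3 while the minimal polynomial of B is (x - 3)^2(x + 5)^2. The minimal polynomial is a similarity invariant, so A and B are not similar.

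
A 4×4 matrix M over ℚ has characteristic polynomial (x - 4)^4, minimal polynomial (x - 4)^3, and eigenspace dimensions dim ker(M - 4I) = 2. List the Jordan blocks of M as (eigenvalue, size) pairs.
Jordan blocks: (4, 3), (4, 1)

λ = 4: algebraic multiplicity 4 (exponent in χ_M), largest block size 3 (exponent in m_M), 2 blocks (geometric multiplicity). These force block sizes [3, 1].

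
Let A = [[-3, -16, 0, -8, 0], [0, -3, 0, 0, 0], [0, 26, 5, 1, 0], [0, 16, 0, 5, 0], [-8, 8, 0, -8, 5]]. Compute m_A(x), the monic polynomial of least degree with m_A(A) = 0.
The characteristic polynomial factors as (x - 5)^3(x + 3)^2. The minimal polynomial is ∏(x - λ)^{k_λ} where k_λ is the size of the largest Jordan block at λ.

For λ = -3: rank(A + 3I) = 3, and the largest Jordan block has size 1 (the smallest k with rank((A + 3I)^k) = rank((A + 3I)^(k+1))).
For λ = 5: rank(A - 5I) = 3, and the largest Jordan block has size 2 (the smallest k with rank((A - 5I)^k) = rank((A - 5I)^(k+1))).

So m_A(x) = (x - 5)^2(x + 3).

m_A(x) = (x - 5)^2(x + 3)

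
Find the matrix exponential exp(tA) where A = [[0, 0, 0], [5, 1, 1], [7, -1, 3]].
A has Jordan form J = [[0, 0, 0], [0, 2, 1], [0, 0, 2]] with A = PJP^{-1}, so e^{tA} = P e^{tJ} P^{-1}.

For a Jordan block J_k(λ), e^{tJ_k(λ)} = e^{λt} · (I + tN + t^2 N^2/2! + ... + t^{k-1} N^{k-1}/(k-1)!) where N is the nilpotent superdiagonal part.

Assembling the blocks and conjugating back gives the entries of e^{tA} as shown above.

e^{tA} = [[1, 0, 0], [t*e^{2*t} + 2*e^{2*t} - 2, (1 - t)*e^{2*t}, t*e^{2*t}], [t*e^{2*t} + 3*e^{2*t} - 3, -t*e^{2*t}, (t + 1)*e^{2*t}]]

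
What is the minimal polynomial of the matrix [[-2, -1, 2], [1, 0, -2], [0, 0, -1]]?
m_A(x) = (x + 1)^2

The characteristic polynomial factors as (x + 1)^3. The minimal polynomial is ∏(x - λ)^{k_λ} where k_λ is the size of the largest Jordan block at λ.

For λ = -1: rank(A + I) = 1, and the largest Jordan block has size 2 (the smallest k with rank((A + I)^k) = rank((A + I)^(k+1))).

So m_A(x) = (x + 1)^2.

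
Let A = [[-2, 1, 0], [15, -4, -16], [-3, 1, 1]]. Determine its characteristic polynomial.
xI - A = [[x + 2, -1, 0], [-15, x + 4, 16], [3, -1, x - 1]].

Expanding det(xI - A) along the first row:
det(xI - A) = + (x + 2)·det([[x + 4, 16], [-1, x - 1]]) - (-1)·det([[-15, 16], [3, x - 1]]) + (0)·det([[-15, x + 4], [3, -1]]).

Evaluating gives χ_A(x) = x^3 + 5x^2 + 3x - 9 = (x - 1)(x + 3)^2.

χ_A(x) = (x - 1)(x + 3)^2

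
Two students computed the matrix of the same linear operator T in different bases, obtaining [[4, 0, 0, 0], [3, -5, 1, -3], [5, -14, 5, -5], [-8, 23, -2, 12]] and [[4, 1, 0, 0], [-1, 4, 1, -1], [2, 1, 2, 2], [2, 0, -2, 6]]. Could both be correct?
Yes.

Two matrices over a field are similar if and only if they have the same invariant factors.

Both A and B have characteristic polynomial (x - 4)^4 and minimal polynomial (x - 4)^3. Computing further, both have invariant factors x - 4, (x - 4)^3. Hence A and B are similar.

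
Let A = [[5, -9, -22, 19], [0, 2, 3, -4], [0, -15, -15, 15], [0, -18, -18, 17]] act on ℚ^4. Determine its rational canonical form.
R = [[5, 0, 0, 0], [0, 0, 0, -15], [0, 1, 0, 8], [0, 0, 1, 4]]

The invariant factors of A (the non-unit diagonal entries of the Smith normal form of xI - A over ℚ[x]) are x - 5, (x - 5)(x^2 + x - 3), each dividing the next. The characteristic polynomial is their product, (x - 5)^2(x^2 + x - 3).

The rational canonical form is the block-diagonal matrix of companion matrices C(f_i):
R = [[5, 0, 0, 0], [0, 0, 0, -15], [0, 1, 0, 8], [0, 0, 1, 4]].

Note the characteristic polynomial does not split into linear factors over ℚ, so A has no Jordan form over ℚ; the rational canonical form exists over any field.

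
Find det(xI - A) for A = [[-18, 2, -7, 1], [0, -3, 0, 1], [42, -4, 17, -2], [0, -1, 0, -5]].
χ_A(x) = (x - 3)(x + 4)^3

xI - A = [[x + 18, -2, 7, -1], [0, x + 3, 0, -1], [-42, 4, x - 17, 2], [0, 1, 0, x + 5]].

Expanding det(xI - A) along the first row:
det(xI - A) = + (x + 18)·det([[x + 3, 0, -1], [4, x - 17, 2], [1, 0, x + 5]]) - (-2)·det([[0, 0, -1], [-42, x - 17, 2], [0, 0, x + 5]]) + (7)·det([[0, x + 3, -1], [-42, 4, 2], [0, 1, x + 5]]) - (-1)·det([[0, x + 3, 0], [-42, 4, x - 17], [0, 1, 0]]).

Evaluating gives χ_A(x) = x^4 + 9x^3 + 12x^2 - 80x - 192 = (x - 3)(x + 4)^3.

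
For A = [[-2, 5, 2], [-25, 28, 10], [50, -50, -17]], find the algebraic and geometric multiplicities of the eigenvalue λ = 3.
algebraic multiplicity 3, geometric multiplicity 2

The characteristic polynomial is (x - 3)^3, so the factor x - 3 appears with exponent 3: the algebraic multiplicity is 3.

rank(A - 3I) = 1, so the eigenspace has dimension 3 - 1 = 2: the geometric multiplicity is 2.

Since 2 < 3, A is not diagonalizable.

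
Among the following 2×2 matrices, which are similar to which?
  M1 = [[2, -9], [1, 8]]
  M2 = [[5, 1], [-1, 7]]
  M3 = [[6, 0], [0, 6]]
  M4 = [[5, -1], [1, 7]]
3 classes: {M1}, {M2, M4}, {M3}

Characteristic polynomials: χ_{M1} = (x - 5)^2, χ_{M2} = (x - 6)^2, χ_{M3} = (x - 6)^2, χ_{M4} = (x - 6)^2.

{M1}: invariant factors (x - 5)^2.

{M2, M4}: invariant factors (x - 6)^2.

{M3}: invariant factors x - 6, x - 6.

Matrices are similar if and only if their invariant-factor lists agree; the partition into similarity classes is {M1}, {M2, M4}, {M3}.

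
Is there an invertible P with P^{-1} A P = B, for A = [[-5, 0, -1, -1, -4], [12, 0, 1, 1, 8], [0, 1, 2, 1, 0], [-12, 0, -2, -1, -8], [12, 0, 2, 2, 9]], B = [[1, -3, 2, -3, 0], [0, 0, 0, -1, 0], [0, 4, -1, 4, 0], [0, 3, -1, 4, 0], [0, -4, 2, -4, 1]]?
Two matrices over a field are similar if and only if they have the same invariant factors.

Both A and B have characteristic polynomial (x - 1)^5 and minimal polynomial (x - 1)^3. Computing further, both have invariant factors x - 1, x - 1, (x - 1)^3. Hence A and B are similar.

Yes.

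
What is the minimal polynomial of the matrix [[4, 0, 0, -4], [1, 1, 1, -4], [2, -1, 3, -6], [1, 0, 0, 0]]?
m_A(x) = (x - 2)^3

The characteristic polynomial factors as (x - 2)^4. The minimal polynomial is ∏(x - λ)^{k_λ} where k_λ is the size of the largest Jordan block at λ.

For λ = 2: rank(A - 2I) = 2, and the largest Jordan block has size 3 (the smallest k with rank((A - 2I)^k) = rank((A - 2I)^(k+1))).

So m_A(x) = (x - 2)^3.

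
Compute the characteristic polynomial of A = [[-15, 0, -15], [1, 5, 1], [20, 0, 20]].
χ_A(x) = x(x - 5)^2

xI - A = [[x + 15, 0, 15], [-1, x - 5, -1], [-20, 0, x - 20]].

Expanding det(xI - A) along the first row:
det(xI - A) = + (x + 15)·det([[x - 5, -1], [0, x - 20]]) - (0)·det([[-1, -1], [-20, x - 20]]) + (15)·det([[-1, x - 5], [-20, 0]]).

Evaluating gives χ_A(x) = x^3 - 10x^2 + 25x = x(x - 5)^2.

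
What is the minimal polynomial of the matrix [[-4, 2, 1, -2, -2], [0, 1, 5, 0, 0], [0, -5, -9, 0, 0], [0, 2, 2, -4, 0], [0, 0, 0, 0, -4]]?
The characteristic polynomial factors as (x + 4)^5. The minimal polynomial is ∏(x - λ)^{k_λ} where k_λ is the size of the largest Jordan block at λ.

For λ = -4: rank(A + 4I) = 2, and the largest Jordan block has size 3 (the smallest k with rank((A + 4I)^k) = rank((A + 4I)^(k+1))).

So m_A(x) = (x + 4)^3.

m_A(x) = (x + 4)^3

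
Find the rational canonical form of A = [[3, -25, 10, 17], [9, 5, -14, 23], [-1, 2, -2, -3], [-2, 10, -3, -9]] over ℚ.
R = [[0, 0, 0, 0], [1, 0, 0, -1], [0, 1, 0, -3], [0, 0, 1, -3]]

The invariant factors of A (the non-unit diagonal entries of the Smith normal form of xI - A over ℚ[x]) are x(x + 1)^3, each dividing the next. The characteristic polynomial is their product, x(x + 1)^3.

The rational canonical form is the block-diagonal matrix of companion matrices C(f_i):
R = [[0, 0, 0, 0], [1, 0, 0, -1], [0, 1, 0, -3], [0, 0, 1, -3]].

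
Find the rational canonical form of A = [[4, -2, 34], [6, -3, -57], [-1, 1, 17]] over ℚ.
R = [[0, 0, 216], [1, 0, -108], [0, 1, 18]]

The invariant factors of A (the non-unit diagonal entries of the Smith normal form of xI - A over ℚ[x]) are (x - 6)^3, each dividing the next. The characteristic polynomial is their product, (x - 6)^3.

The rational canonical form is the block-diagonal matrix of companion matrices C(f_i):
R = [[0, 0, 216], [1, 0, -108], [0, 1, 18]].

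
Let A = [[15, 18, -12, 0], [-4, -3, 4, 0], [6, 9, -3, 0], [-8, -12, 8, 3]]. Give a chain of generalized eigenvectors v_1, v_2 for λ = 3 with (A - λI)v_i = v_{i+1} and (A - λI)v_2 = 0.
We seek v_1 ∈ ker((A - 3I)^2) \ ker(A - 3I), then set v_{i+1} = (A - 3I) v_i.

One such chain is v_1 = [[-3, 1, -2, 2]]^T, v_2 = [[6, -2, 3, -4]]^T. Check: (A - 3I) v_2 = [[0, 0, 0, 0]]^T = 0.

v_1 = [[-3, 1, -2, 2]]^T, v_2 = [[6, -2, 3, -4]]^T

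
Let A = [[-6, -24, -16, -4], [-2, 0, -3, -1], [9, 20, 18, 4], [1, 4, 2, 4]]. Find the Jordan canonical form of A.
J = [[4, 1, 0, 0], [0, 4, 0, 0], [0, 0, 4, 1], [0, 0, 0, 4]]

The characteristic polynomial is det(xI - A) = (x - 4)^4, so the eigenvalues are 4 (algebraic multiplicity 4).

For λ = 4: rank(A - 4I) = 2, rank((A - 4I)^2) = 0. The eigenspace has dimension 4 - 2 = 2, so there are 2 Jordan blocks; the rank sequence gives block sizes [2, 2].

Assembling the blocks gives the Jordan form J above.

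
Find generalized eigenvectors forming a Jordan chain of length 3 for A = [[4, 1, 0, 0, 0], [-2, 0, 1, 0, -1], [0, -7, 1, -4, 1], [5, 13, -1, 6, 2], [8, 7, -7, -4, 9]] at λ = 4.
v_1 = [[4, -2, 3, 2, 2]]^T, v_2 = [[-2, 1, -1, -1, -1]]^T, v_3 = [[1, 0, -1, 0, -3]]^T

We seek v_1 ∈ ker((A - 4I)^3) \ ker((A - 4I)^2), then set v_{i+1} = (A - 4I) v_i.

One such chain is v_1 = [[4, -2, 3, 2, 2]]^T, v_2 = [[-2, 1, -1, -1, -1]]^T, v_3 = [[1, 0, -1, 0, -3]]^T. Check: (A - 4I) v_3 = [[0, 0, 0, 0, 0]]^T = 0.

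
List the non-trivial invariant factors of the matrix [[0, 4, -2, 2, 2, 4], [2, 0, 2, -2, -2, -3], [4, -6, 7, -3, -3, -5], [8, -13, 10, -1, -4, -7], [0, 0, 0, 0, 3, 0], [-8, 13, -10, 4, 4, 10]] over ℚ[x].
The Jordan structure of A has elementary divisors (x - 3)^2, (x - 3)^2, (x - 3), (x - 4). Arranging the block sizes at each eigenvalue in decreasing order and taking row products gives the invariant factors.

Invariant factors (smallest first, each dividing the next): x - 3, (x - 3)^2, (x - 4)(x - 3)^2.

Check: the last factor (x - 4)(x - 3)^2 is the minimal polynomial, and the product (x - 4)(x - 3)^5 is the characteristic polynomial.

x - 3, (x - 3)^2, (x - 4)(x - 3)^2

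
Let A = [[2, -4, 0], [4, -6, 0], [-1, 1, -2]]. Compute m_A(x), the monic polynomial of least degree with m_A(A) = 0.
m_A(x) = (x + 2)^2

The characteristic polynomial factors as (x + 2)^3. The minimal polynomial is ∏(x - λ)^{k_λ} where k_λ is the size of the largest Jordan block at λ.

For λ = -2: rank(A + 2I) = 1, and the largest Jordan block has size 2 (the smallest k with rank((A + 2I)^k) = rank((A + 2I)^(k+1))).

So m_A(x) = (x + 2)^2.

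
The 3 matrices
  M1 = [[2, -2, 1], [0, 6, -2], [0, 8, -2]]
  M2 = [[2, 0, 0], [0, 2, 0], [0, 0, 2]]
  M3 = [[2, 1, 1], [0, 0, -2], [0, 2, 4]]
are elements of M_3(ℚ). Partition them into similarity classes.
2 classes: {M1, M3}, {M2}

Characteristic polynomials: χ_{M1} = (x - 2)^3, χ_{M2} = (x - 2)^3, χ_{M3} = (x - 2)^3.

{M1, M3}: invariant factors x - 2, (x - 2)^2.

{M2}: invariant factors x - 2, x - 2, x - 2.

Matrices are similar if and only if their invariant-factor lists agree; the partition into similarity classes is {M1, M3}, {M2}.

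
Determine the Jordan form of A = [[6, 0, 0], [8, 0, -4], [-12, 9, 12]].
The characteristic polynomial is det(xI - A) = (x - 6)^3, so the eigenvalues are 6 (algebraic multiplicity 3).

For λ = 6: rank(A - 6I) = 1, rank((A - 6I)^2) = 0. The eigenspace has dimension 3 - 1 = 2, so there are 2 Jordan blocks; the rank sequence gives block sizes [2, 1].

Assembling the blocks gives the Jordan form J above.

J = [[6, 1, 0], [0, 6, 0], [0, 0, 6]]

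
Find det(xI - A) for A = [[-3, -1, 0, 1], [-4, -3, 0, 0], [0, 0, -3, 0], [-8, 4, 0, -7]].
xI - A = [[x + 3, 1, 0, -1], [4, x + 3, 0, 0], [0, 0, x + 3, 0], [8, -4, 0, x + 7]].

Expanding det(xI - A) along the first row:
det(xI - A) = + (x + 3)·det([[x + 3, 0, 0], [0, x + 3, 0], [-4, 0, x + 7]]) - (1)·det([[4, 0, 0], [0, x + 3, 0], [8, 0, x + 7]]) + (0)·det([[4, x + 3, 0], [0, 0, 0], [8, -4, x + 7]]) - (-1)·det([[4, x + 3, 0], [0, 0, x + 3], [8, -4, 0]]).

Evaluating gives χ_A(x) = x^4 + 16x^3 + 94x^2 + 240x + 225 = (x + 3)^2(x + 5)^2.

χ_A(x) = (x + 3)^2(x + 5)^2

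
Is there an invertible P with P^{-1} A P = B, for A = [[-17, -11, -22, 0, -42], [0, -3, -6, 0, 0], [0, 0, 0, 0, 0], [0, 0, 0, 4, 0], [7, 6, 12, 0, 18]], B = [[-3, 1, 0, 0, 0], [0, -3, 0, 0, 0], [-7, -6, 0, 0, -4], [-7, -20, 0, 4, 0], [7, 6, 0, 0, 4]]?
Two matrices over a field are similar if and only if they have the same invariant factors.

Both A and B have characteristic polynomial x(x - 4)^2(x + 3)^2 and minimal polynomial x(x - 4)(x + 3)^2. Computing further, both have invariant factors x - 4, x(x - 4)(x + 3)^2. Hence A and B are similar.

Yes.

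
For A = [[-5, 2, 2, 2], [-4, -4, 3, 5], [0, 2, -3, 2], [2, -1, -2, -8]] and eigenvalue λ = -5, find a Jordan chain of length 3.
We seek v_1 ∈ ker((A + 5I)^3) \ ker((A + 5I)^2), then set v_{i+1} = (A + 5I) v_i.

One such chain is v_1 = [[0, -1, 1, 0]]^T, v_2 = [[0, 2, 0, -1]]^T, v_3 = [[2, -3, 2, 1]]^T. Check: (A + 5I) v_3 = [[0, 0, 0, 0]]^T = 0.

v_1 = [[0, -1, 1, 0]]^T, v_2 = [[0, 2, 0, -1]]^T, v_3 = [[2, -3, 2, 1]]^T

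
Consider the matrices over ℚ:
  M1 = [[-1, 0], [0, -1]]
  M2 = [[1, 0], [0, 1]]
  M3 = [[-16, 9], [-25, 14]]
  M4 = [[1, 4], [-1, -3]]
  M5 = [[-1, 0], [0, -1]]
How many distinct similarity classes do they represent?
Characteristic polynomials: χ_{M1} = (x + 1)^2, χ_{M2} = (x - 1)^2, χ_{M3} = (x + 1)^2, χ_{M4} = (x + 1)^2, χ_{M5} = (x + 1)^2.

{M1, M5}: invariant factors x + 1, x + 1.

{M2}: invariant factors x - 1, x - 1.

{M3, M4}: invariant factors (x + 1)^2.

Matrices are similar if and only if their invariant-factor lists agree; the partition into similarity classes is {M1, M5}, {M2}, {M3, M4}.

3 classes: {M1, M5}, {M2}, {M3, M4}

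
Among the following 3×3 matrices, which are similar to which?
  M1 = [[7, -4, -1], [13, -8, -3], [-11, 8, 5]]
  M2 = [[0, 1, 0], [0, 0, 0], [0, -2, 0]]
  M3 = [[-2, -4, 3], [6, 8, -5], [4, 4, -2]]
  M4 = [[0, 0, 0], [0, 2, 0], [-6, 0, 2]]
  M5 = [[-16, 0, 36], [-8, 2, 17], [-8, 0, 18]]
3 classes: {M1, M3, M5}, {M2}, {M4}

Characteristic polynomials: χ_{M1} = x(x - 2)^2, χ_{M2} = x^3, χ_{M3} = x(x - 2)^2, χ_{M4} = x(x - 2)^2, χ_{M5} = x(x - 2)^2.

{M1, M3, M5}: invariant factors x(x - 2)^2.

{M2}: invariant factors x, x^2.

{M4}: invariant factors x - 2, x(x - 2).

Matrices are similar if and only if their invariant-factor lists agree; the partition into similarity classes is {M1, M3, M5}, {M2}, {M4}.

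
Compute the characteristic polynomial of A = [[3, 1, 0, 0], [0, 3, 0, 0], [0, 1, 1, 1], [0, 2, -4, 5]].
χ_A(x) = (x - 3)^4

xI - A = [[x - 3, -1, 0, 0], [0, x - 3, 0, 0], [0, -1, x - 1, -1], [0, -2, 4, x - 5]].

Expanding det(xI - A) along the first row:
det(xI - A) = + (x - 3)·det([[x - 3, 0, 0], [-1, x - 1, -1], [-2, 4, x - 5]]) - (-1)·det([[0, 0, 0], [0, x - 1, -1], [0, 4, x - 5]]) + (0)·det([[0, x - 3, 0], [0, -1, -1], [0, -2, x - 5]]) - (0)·det([[0, x - 3, 0], [0, -1, x - 1], [0, -2, 4]]).

Evaluating gives χ_A(x) = x^4 - 12x^3 + 54x^2 - 108x + 81 = (x - 3)^4.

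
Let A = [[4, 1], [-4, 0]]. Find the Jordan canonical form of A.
The characteristic polynomial is det(xI - A) = (x - 2)^2, so the eigenvalues are 2 (algebraic multiplicity 2).

For λ = 2: rank(A - 2I) = 1, rank((A - 2I)^2) = 0. The eigenspace has dimension 2 - 1 = 1, so there is 1 Jordan block; the rank sequence gives block sizes [2].

Assembling the blocks gives the Jordan form J above.

J = [[2, 1], [0, 2]]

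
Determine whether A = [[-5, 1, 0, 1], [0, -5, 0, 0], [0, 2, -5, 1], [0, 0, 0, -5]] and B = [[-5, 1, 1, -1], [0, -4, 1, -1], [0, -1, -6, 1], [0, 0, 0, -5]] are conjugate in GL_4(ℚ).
No.

Both have characteristic polynomial (x + 5)^4 and minimal polynomial (x + 5)^2. But rank(A + 5I) = 2 for A while rank(B + 5I) = 1 for B, so the number of Jordan blocks at λ = -5 differs. A and B are not similar.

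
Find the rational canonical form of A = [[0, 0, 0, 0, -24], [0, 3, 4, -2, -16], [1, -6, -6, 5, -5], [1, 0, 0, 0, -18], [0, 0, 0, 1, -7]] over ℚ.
The invariant factors of A (the non-unit diagonal entries of the Smith normal form of xI - A over ℚ[x]) are x^2 + 3x + 6, (x + 4)(x^2 + 3x + 6), each dividing the next. The characteristic polynomial is their product, (x + 4)(x^2 + 3x + 6)^2.

The rational canonical form is the block-diagonal matrix of companion matrices C(f_i):
R = [[0, -6, 0, 0, 0], [1, -3, 0, 0, 0], [0, 0, 0, 0, -24], [0, 0, 1, 0, -18], [0, 0, 0, 1, -7]].

Note the characteristic polynomial does not split into linear factors over ℚ, so A has no Jordan form over ℚ; the rational canonical form exists over any field.

R = [[0, -6, 0, 0, 0], [1, -3, 0, 0, 0], [0, 0, 0, 0, -24], [0, 0, 1, 0, -18], [0, 0, 0, 1, -7]]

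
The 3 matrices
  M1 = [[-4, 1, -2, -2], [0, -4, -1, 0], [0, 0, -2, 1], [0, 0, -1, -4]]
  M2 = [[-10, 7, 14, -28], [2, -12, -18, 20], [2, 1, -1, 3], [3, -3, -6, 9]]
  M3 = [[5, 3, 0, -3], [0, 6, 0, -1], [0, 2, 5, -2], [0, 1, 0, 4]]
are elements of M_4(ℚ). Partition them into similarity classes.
Characteristic polynomials: χ_{M1} = (x + 3)^2(x + 4)^2, χ_{M2} = (x + 3)^2(x + 4)^2, χ_{M3} = (x - 5)^4.

{M1, M2}: invariant factors (x + 3)^2(x + 4)^2.

{M3}: invariant factors x - 5, x - 5, (x - 5)^2.

Matrices are similar if and only if their invariant-factor lists agree; the partition into similarity classes is {M1, M2}, {M3}.

2 classes: {M1, M2}, {M3}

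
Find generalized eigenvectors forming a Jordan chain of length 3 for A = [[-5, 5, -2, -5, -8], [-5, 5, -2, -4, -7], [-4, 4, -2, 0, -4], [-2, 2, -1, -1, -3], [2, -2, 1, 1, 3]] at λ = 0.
v_1 = [[0, 3, 5, 1, 0]]^T, v_2 = [[0, 1, 2, 0, 0]]^T, v_3 = [[1, 1, 0, 0, 0]]^T

We seek v_1 ∈ ker(A^3) \ ker(A^2), then set v_{i+1} = A v_i.

One such chain is v_1 = [[0, 3, 5, 1, 0]]^T, v_2 = [[0, 1, 2, 0, 0]]^T, v_3 = [[1, 1, 0, 0, 0]]^T. Check: A v_3 = [[0, 0, 0, 0, 0]]^T = 0.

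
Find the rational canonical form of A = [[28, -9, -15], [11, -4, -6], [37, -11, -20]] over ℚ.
R = [[0, 0, 5], [1, 0, 4], [0, 1, 4]]

The invariant factors of A (the non-unit diagonal entries of the Smith normal form of xI - A over ℚ[x]) are (x - 5)(x^2 + x + 1), each dividing the next. The characteristic polynomial is their product, (x - 5)(x^2 + x + 1).

The rational canonical form is the block-diagonal matrix of companion matrices C(f_i):
R = [[0, 0, 5], [1, 0, 4], [0, 1, 4]].

Note the characteristic polynomial does not split into linear factors over ℚ, so A has no Jordan form over ℚ; the rational canonical form exists over any field.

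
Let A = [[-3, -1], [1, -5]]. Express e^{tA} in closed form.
A has Jordan form J = [[-4, 1], [0, -4]] with A = PJP^{-1}, so e^{tA} = P e^{tJ} P^{-1}.

For a Jordan block J_k(λ), e^{tJ_k(λ)} = e^{λt} · (I + tN + t^2 N^2/2! + ... + t^{k-1} N^{k-1}/(k-1)!) where N is the nilpotent superdiagonal part.

Assembling the blocks and conjugating back gives the entries of e^{tA} as shown above.

e^{tA} = [[(t + 1)*e^{-4*t}, -t*e^{-4*t}], [t*e^{-4*t}, (1 - t)*e^{-4*t}]]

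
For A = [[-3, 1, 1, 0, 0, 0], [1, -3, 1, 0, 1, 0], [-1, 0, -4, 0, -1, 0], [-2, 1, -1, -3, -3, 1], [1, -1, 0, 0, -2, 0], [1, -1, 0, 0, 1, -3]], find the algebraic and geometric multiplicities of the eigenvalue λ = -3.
algebraic multiplicity 6, geometric multiplicity 3

The characteristic polynomial is (x + 3)^6, so the factor x + 3 appears with exponent 6: the algebraic multiplicity is 6.

rank(A + 3I) = 3, so the eigenspace has dimension 6 - 3 = 3: the geometric multiplicity is 3.

Since 3 < 6, A is not diagonalizable.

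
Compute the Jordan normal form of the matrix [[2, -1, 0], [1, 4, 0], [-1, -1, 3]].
J = [[3, 1, 0], [0, 3, 0], [0, 0, 3]]

The characteristic polynomial is det(xI - A) = (x - 3)^3, so the eigenvalues are 3 (algebraic multiplicity 3).

For λ = 3: rank(A - 3I) = 1, rank((A - 3I)^2) = 0. The eigenspace has dimension 3 - 1 = 2, so there are 2 Jordan blocks; the rank sequence gives block sizes [2, 1].

Assembling the blocks gives the Jordan form J above.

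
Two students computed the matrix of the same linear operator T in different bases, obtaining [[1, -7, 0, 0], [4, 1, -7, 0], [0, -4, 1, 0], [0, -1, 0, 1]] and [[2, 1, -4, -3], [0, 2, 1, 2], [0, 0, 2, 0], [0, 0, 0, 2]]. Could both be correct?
No.

trace(A) = 4 but trace(B) = 8. The trace is a similarity invariant, so A and B are not similar.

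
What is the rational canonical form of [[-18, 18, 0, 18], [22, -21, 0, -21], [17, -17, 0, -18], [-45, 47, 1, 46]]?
The invariant factors of A (the non-unit diagonal entries of the Smith normal form of xI - A over ℚ[x]) are (x - 6)(x - 1)(x^2 - 3), each dividing the next. The characteristic polynomial is their product, (x - 6)(x - 1)(x^2 - 3).

The rational canonical form is the block-diagonal matrix of companion matrices C(f_i):
R = [[0, 0, 0, 18], [1, 0, 0, -21], [0, 1, 0, -3], [0, 0, 1, 7]].

Note the characteristic polynomial does not split into linear factors over ℚ, so A has no Jordan form over ℚ; the rational canonical form exists over any field.

R = [[0, 0, 0, 18], [1, 0, 0, -21], [0, 1, 0, -3], [0, 0, 1, 7]]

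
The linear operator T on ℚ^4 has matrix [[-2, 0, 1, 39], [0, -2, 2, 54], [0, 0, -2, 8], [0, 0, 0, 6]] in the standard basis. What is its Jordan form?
J = [[-2, 1, 0, 0], [0, -2, 0, 0], [0, 0, -2, 0], [0, 0, 0, 6]]

The characteristic polynomial is det(xI - A) = (x - 6)(x + 2)^3, so the eigenvalues are -2 (algebraic multiplicity 3), 6 (algebraic multiplicity 1).

For λ = -2: rank(A + 2I) = 2, rank((A + 2I)^2) = 1. The eigenspace has dimension 4 - 2 = 2, so there are 2 Jordan blocks; the rank sequence gives block sizes [2, 1].

For λ = 6: algebraic multiplicity 1 gives one 1×1 block.

Assembling the blocks gives the Jordan form J above.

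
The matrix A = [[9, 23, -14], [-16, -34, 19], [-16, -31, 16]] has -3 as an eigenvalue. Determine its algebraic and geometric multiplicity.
algebraic multiplicity 3, geometric multiplicity 1

The characteristic polynomial is (x + 3)^3, so the factor x + 3 appears with exponent 3: the algebraic multiplicity is 3.

rank(A + 3I) = 2, so the eigenspace has dimension 3 - 2 = 1: the geometric multiplicity is 1.

Since 1 < 3, A is not diagonalizable.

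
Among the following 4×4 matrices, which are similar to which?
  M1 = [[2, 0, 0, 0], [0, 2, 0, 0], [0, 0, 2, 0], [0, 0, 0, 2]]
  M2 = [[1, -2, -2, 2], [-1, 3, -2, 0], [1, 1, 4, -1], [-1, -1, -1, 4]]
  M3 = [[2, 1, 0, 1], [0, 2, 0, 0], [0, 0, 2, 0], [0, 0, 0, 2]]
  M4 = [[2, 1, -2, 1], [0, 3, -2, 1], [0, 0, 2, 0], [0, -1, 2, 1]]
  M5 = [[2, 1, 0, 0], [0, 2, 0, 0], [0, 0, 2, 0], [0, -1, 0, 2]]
3 classes: {M1}, {M2}, {M3, M4, M5}

Characteristic polynomials: χ_{M1} = (x - 2)^4, χ_{M2} = (x - 3)^4, χ_{M3} = (x - 2)^4, χ_{M4} = (x - 2)^4, χ_{M5} = (x - 2)^4.

{M1}: invariant factors x - 2, x - 2, x - 2, x - 2.

{M2}: invariant factors x - 3, (x - 3)^3.

{M3, M4, M5}: invariant factors x - 2, x - 2, (x - 2)^2.

Matrices are similar if and only if their invariant-factor lists agree; the partition into similarity classes is {M1}, {M2}, {M3, M4, M5}.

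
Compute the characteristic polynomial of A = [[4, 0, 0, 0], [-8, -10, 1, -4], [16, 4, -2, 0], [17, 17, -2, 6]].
xI - A = [[x - 4, 0, 0, 0], [8, x + 10, -1, 4], [-16, -4, x + 2, 0], [-17, -17, 2, x - 6]].

Expanding det(xI - A) along the first row:
det(xI - A) = + (x - 4)·det([[x + 10, -1, 4], [-4, x + 2, 0], [-17, 2, x - 6]]) - (0)·det([[8, -1, 4], [-16, x + 2, 0], [-17, 2, x - 6]]) + (0)·det([[8, x + 10, 4], [-16, -4, 0], [-17, -17, x - 6]]) - (0)·det([[8, x + 10, -1], [-16, -4, x + 2], [-17, -17, 2]]).

Evaluating gives χ_A(x) = x^4 + 2x^3 - 12x^2 - 40x - 32 = (x - 4)(x + 2)^3.

χ_A(x) = (x - 4)(x + 2)^3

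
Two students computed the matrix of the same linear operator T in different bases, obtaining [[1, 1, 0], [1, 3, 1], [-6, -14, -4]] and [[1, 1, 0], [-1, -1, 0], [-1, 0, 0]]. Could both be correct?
Yes.

Two matrices over a field are similar if and only if they have the same invariant factors.

Both A and B have characteristic polynomial x^3 and minimal polynomial x^3. Computing further, both have invariant factors x^3. Hence A and B are similar.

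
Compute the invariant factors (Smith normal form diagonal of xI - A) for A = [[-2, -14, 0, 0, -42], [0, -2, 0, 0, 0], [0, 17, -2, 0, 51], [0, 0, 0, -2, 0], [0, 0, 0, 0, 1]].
x + 2, x + 2, (x - 1)(x + 2)^2

The Jordan structure of A has elementary divisors (x + 2)^2, (x + 2), (x + 2), (x - 1). Arranging the block sizes at each eigenvalue in decreasing order and taking row products gives the invariant factors.

Invariant factors (smallest first, each dividing the next): x + 2, x + 2, (x - 1)(x + 2)^2.

Check: the last factor (x - 1)(x + 2)^2 is the minimal polynomial, and the product (x - 1)(x + 2)^4 is the characteristic polynomial.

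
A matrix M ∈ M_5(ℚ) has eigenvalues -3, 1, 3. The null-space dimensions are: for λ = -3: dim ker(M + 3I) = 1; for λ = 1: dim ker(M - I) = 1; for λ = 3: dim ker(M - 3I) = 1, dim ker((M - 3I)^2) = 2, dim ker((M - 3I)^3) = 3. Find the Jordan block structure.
λ = -3: successive nullity increments [1] count blocks of size ≥ k; block sizes are [1].
λ = 1: successive nullity increments [1] count blocks of size ≥ k; block sizes are [1].
λ = 3: successive nullity increments [1, 1, 1] count blocks of size ≥ k; block sizes are [3].

Jordan blocks: (-3, 1), (1, 1), (3, 3)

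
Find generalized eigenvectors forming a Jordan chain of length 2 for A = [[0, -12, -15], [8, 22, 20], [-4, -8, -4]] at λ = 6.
We seek v_1 ∈ ker((A - 6I)^2) \ ker(A - 6I), then set v_{i+1} = (A - 6I) v_i.

One such chain is v_1 = [[-1, 2, -1]]^T, v_2 = [[-3, 4, -2]]^T. Check: (A - 6I) v_2 = [[0, 0, 0]]^T = 0.

v_1 = [[-1, 2, -1]]^T, v_2 = [[-3, 4, -2]]^T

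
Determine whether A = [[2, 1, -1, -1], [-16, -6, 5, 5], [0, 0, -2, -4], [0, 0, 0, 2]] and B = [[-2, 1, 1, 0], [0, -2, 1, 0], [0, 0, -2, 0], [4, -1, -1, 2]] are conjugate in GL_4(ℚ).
Two matrices over a field are similar if and only if they have the same invariant factors.

Both A and B have characteristic polynomial (x - 2)(x + 2)^3 and minimal polynomial (x - 2)(x + 2)^3. Computing further, both have invariant factors (x - 2)(x + 2)^3. Hence A and B are similar.

Yes.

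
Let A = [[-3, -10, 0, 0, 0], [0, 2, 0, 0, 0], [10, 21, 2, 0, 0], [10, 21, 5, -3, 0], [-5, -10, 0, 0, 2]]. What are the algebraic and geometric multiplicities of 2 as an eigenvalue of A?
algebraic multiplicity 3, geometric multiplicity 2

The characteristic polynomial is (x - 2)^3(x + 3)^2, so the factor x - 2 appears with exponent 3: the algebraic multiplicity is 3.

rank(A - 2I) = 3, so the eigenspace has dimension 5 - 3 = 2: the geometric multiplicity is 2.

Since 2 < 3, A is not diagonalizable.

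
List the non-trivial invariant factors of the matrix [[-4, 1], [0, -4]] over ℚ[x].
The Jordan structure of A has elementary divisors (x + 4)^2. Arranging the block sizes at each eigenvalue in decreasing order and taking row products gives the invariant factors.

Invariant factors (smallest first, each dividing the next): (x + 4)^2.

Check: the last factor (x + 4)^2 is the minimal polynomial, and the product (x + 4)^2 is the characteristic polynomial.

(x + 4)^2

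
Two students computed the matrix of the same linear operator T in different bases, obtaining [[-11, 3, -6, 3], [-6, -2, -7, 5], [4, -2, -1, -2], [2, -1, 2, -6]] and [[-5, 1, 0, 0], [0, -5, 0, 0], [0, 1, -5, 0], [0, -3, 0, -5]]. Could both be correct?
Both have characteristic polynomial (x + 5)^4, but the minimal polynomial of A is (x + 5)^3 while the minimal polynomial of B is (x + 5)^2. The minimal polynomial is a similarity invariant, so A and B are not similar.

No.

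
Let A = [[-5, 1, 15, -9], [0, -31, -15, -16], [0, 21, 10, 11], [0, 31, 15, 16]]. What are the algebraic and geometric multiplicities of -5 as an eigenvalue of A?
algebraic multiplicity 2, geometric multiplicity 2

The characteristic polynomial is x^2(x + 5)^2, so the factor x + 5 appears with exponent 2: the algebraic multiplicity is 2.

rank(A + 5I) = 2, so the eigenspace has dimension 4 - 2 = 2: the geometric multiplicity is 2.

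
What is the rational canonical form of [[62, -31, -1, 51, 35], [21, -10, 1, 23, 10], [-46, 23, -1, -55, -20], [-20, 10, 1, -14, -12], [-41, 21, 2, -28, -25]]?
R = [[0, 0, 0, 0, 0], [1, 0, 0, 0, 0], [0, 1, 0, 0, 54], [0, 0, 1, 0, -45], [0, 0, 0, 1, 12]]

The invariant factors of A (the non-unit diagonal entries of the Smith normal form of xI - A over ℚ[x]) are x^2(x - 6)(x - 3)^2, each dividing the next. The characteristic polynomial is their product, x^2(x - 6)(x - 3)^2.

The rational canonical form is the block-diagonal matrix of companion matrices C(f_i):
R = [[0, 0, 0, 0, 0], [1, 0, 0, 0, 0], [0, 1, 0, 0, 54], [0, 0, 1, 0, -45], [0, 0, 0, 1, 12]].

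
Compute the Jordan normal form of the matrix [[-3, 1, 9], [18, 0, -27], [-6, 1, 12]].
J = [[3, 1, 0], [0, 3, 0], [0, 0, 3]]

The characteristic polynomial is det(xI - A) = (x - 3)^3, so the eigenvalues are 3 (algebraic multiplicity 3).

For λ = 3: rank(A - 3I) = 1, rank((A - 3I)^2) = 0. The eigenspace has dimension 3 - 1 = 2, so there are 2 Jordan blocks; the rank sequence gives block sizes [2, 1].

Assembling the blocks gives the Jordan form J above.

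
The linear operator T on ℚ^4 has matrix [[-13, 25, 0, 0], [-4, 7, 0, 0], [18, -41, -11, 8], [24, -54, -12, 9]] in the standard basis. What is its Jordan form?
J = [[-3, 1, 0, 0], [0, -3, 0, 0], [0, 0, -3, 0], [0, 0, 0, 1]]

The characteristic polynomial is det(xI - A) = (x - 1)(x + 3)^3, so the eigenvalues are -3 (algebraic multiplicity 3), 1 (algebraic multiplicity 1).

For λ = -3: rank(A + 3I) = 2, rank((A + 3I)^2) = 1. The eigenspace has dimension 4 - 2 = 2, so there are 2 Jordan blocks; the rank sequence gives block sizes [2, 1].

For λ = 1: algebraic multiplicity 1 gives one 1×1 block.

Assembling the blocks gives the Jordan form J above.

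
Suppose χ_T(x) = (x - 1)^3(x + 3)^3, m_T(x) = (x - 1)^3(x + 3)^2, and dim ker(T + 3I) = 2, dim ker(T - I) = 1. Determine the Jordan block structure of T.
λ = -3: algebraic multiplicity 3 (exponent in χ_T), largest block size 2 (exponent in m_T), 2 blocks (geometric multiplicity). These force block sizes [2, 1].
λ = 1: algebraic multiplicity 3 (exponent in χ_T), largest block size 3 (exponent in m_T), 1 block (geometric multiplicity). This forces block sizes [3].

Jordan blocks: (-3, 2), (-3, 1), (1, 3)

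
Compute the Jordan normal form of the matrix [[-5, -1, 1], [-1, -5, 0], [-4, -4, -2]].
The characteristic polynomial is det(xI - A) = (x + 4)^3, so the eigenvalues are -4 (algebraic multiplicity 3).

For λ = -4: rank(A + 4I) = 2, rank((A + 4I)^2) = 1, rank((A + 4I)^3) = 0. The eigenspace has dimension 3 - 2 = 1, so there is 1 Jordan block; the rank sequence gives block sizes [3].

Assembling the blocks gives the Jordan form J above.

J = [[-4, 1, 0], [0, -4, 1], [0, 0, -4]]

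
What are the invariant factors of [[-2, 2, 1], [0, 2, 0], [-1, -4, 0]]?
(x - 2)(x + 1)^2

The Jordan structure of A has elementary divisors (x + 1)^2, (x - 2). Arranging the block sizes at each eigenvalue in decreasing order and taking row products gives the invariant factors.

Invariant factors (smallest first, each dividing the next): (x - 2)(x + 1)^2.

Check: the last factor (x - 2)(x + 1)^2 is the minimal polynomial, and the product (x - 2)(x + 1)^2 is the characteristic polynomial.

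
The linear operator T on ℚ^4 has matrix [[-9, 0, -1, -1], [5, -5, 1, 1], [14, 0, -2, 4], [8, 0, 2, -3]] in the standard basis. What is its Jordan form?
J = [[-5, 1, 0, 0], [0, -5, 1, 0], [0, 0, -5, 0], [0, 0, 0, -4]]

The characteristic polynomial is det(xI - A) = (x + 4)(x + 5)^3, so the eigenvalues are -5 (algebraic multiplicity 3), -4 (algebraic multiplicity 1).

For λ = -5: rank(A + 5I) = 3, rank((A + 5I)^2) = 2, rank((A + 5I)^3) = 1. The eigenspace has dimension 4 - 3 = 1, so there is 1 Jordan block; the rank sequence gives block sizes [3].

For λ = -4: algebraic multiplicity 1 gives one 1×1 block.

Assembling the blocks gives the Jordan form J above.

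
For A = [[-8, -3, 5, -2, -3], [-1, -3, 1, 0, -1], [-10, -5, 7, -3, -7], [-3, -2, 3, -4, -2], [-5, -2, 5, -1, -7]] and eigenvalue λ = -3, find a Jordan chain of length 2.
We seek v_1 ∈ ker((A + 3I)^2) \ ker(A + 3I), then set v_{i+1} = (A + 3I) v_i.

One such chain is v_1 = [[2, -2, -1, 0, -3]]^T, v_2 = [[0, 0, 1, 1, 1]]^T. Check: (A + 3I) v_2 = [[0, 0, 0, 0, 0]]^T = 0.

v_1 = [[2, -2, -1, 0, -3]]^T, v_2 = [[0, 0, 1, 1, 1]]^T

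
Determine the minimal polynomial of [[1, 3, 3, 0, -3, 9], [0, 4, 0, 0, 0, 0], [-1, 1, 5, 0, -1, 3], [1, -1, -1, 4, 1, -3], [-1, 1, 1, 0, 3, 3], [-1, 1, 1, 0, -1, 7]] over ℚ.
The characteristic polynomial factors as (x - 4)^6. The minimal polynomial is ∏(x - λ)^{k_λ} where k_λ is the size of the largest Jordan block at λ.

For λ = 4: rank(A - 4I) = 1, and the largest Jordan block has size 2 (the smallest k with rank((A - 4I)^k) = rank((A - 4I)^(k+1))).

So m_A(x) = (x - 4)^2.

m_A(x) = (x - 4)^2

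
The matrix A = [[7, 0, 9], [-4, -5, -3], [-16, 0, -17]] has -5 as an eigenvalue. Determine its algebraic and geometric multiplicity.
algebraic multiplicity 3, geometric multiplicity 2

The characteristic polynomial is (x + 5)^3, so the factor x + 5 appears with exponent 3: the algebraic multiplicity is 3.

rank(A + 5I) = 1, so the eigenspace has dimension 3 - 1 = 2: the geometric multiplicity is 2.

Since 2 < 3, A is not diagonalizable.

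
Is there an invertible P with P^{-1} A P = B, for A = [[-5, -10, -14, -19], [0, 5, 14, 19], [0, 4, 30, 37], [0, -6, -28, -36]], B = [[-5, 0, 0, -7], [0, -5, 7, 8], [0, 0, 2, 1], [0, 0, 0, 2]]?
Yes.

Two matrices over a field are similar if and only if they have the same invariant factors.

Both A and B have characteristic polynomial (x - 2)^2(x + 5)^2 and minimal polynomial (x - 2)^2(x + 5). Computing further, both have invariant factors x + 5, (x - 2)^2(x + 5). Hence A and B are similar.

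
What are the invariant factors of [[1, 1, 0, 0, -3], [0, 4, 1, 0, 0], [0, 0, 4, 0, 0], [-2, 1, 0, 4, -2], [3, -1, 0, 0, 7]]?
(x - 4)^2, (x - 4)^3

The Jordan structure of A has elementary divisors (x - 4)^3, (x - 4)^2. Arranging the block sizes at each eigenvalue in decreasing order and taking row products gives the invariant factors.

Invariant factors (smallest first, each dividing the next): (x - 4)^2, (x - 4)^3.

Check: the last factor (x - 4)^3 is the minimal polynomial, and the product (x - 4)^5 is the characteristic polynomial.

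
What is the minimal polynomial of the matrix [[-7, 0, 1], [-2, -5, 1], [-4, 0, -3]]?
m_A(x) = (x + 5)^2

The characteristic polynomial factors as (x + 5)^3. The minimal polynomial is ∏(x - λ)^{k_λ} where k_λ is the size of the largest Jordan block at λ.

For λ = -5: rank(A + 5I) = 1, and the largest Jordan block has size 2 (the smallest k with rank((A + 5I)^k) = rank((A + 5I)^(k+1))).

So m_A(x) = (x + 5)^2.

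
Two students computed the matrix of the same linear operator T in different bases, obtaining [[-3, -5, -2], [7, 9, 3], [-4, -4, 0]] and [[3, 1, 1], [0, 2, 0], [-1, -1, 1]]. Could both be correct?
No.

Both have characteristic polynomial (x - 2)^3, but the minimal polynomial of A is (x - 2)^3 while the minimal polynomial of B is (x - 2)^2. The minimal polynomial is a similarity invariant, so A and B are not similar.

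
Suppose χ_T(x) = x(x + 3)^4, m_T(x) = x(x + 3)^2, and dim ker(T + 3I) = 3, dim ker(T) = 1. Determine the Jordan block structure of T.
λ = -3: algebraic multiplicity 4 (exponent in χ_T), largest block size 2 (exponent in m_T), 3 blocks (geometric multiplicity). These force block sizes [2, 1, 1].
λ = 0: algebraic multiplicity 1 (exponent in χ_T), largest block size 1 (exponent in m_T), 1 block (geometric multiplicity). This forces block sizes [1].

Jordan blocks: (-3, 2), (-3, 1), (-3, 1), (0, 1)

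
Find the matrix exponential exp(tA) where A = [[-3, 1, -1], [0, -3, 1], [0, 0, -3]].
A has Jordan form J = [[-3, 1, 0], [0, -3, 1], [0, 0, -3]] with A = PJP^{-1}, so e^{tA} = P e^{tJ} P^{-1}.

For a Jordan block J_k(λ), e^{tJ_k(λ)} = e^{λt} · (I + tN + t^2 N^2/2! + ... + t^{k-1} N^{k-1}/(k-1)!) where N is the nilpotent superdiagonal part.

Assembling the blocks and conjugating back gives the entries of e^{tA} as shown above.

e^{tA} = [[e^{-3*t}, t*e^{-3*t}, t*(t - 2)*e^{-3*t}/2], [0, e^{-3*t}, t*e^{-3*t}], [0, 0, e^{-3*t}]]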